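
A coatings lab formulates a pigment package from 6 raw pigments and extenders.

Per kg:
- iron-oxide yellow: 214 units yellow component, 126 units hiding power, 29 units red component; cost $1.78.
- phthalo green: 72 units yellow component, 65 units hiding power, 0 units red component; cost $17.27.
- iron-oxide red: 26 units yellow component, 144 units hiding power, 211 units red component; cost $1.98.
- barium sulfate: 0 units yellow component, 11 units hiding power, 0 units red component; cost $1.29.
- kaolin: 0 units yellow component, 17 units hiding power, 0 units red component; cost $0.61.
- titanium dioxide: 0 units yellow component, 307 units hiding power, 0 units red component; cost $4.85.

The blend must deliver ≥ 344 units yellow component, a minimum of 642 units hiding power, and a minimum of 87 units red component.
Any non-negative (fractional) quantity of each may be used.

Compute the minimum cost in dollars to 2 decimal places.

Let x1 = kg of iron-oxide yellow, x2 = kg of phthalo green, x3 = kg of iron-oxide red, x4 = kg of barium sulfate, x5 = kg of kaolin, x6 = kg of titanium dioxide.
Minimize 1.78x1 + 17.27x2 + 1.98x3 + 1.29x4 + 0.61x5 + 4.85x6 s.t.:
  214x1 + 72x2 + 26x3 ≥ 344   (yellow component)
  126x1 + 65x2 + 144x3 + 11x4 + 17x5 + 307x6 ≥ 642   (hiding power)
  29x1 + 211x3 ≥ 87   (red component)
  x1, x2, x3, x4, x5, x6 ≥ 0.
The optimal basis is {iron-oxide yellow, iron-oxide red}; phthalo green, barium sulfate, kaolin, titanium dioxide drop out. The yellow component and hiding power requirements are met with equality.
That vertex is x1 = 1.1926, x3 = 3.4148.
Total cost: 1.78·1.1926 + 1.98·3.4148 = 8.8841.

$8.88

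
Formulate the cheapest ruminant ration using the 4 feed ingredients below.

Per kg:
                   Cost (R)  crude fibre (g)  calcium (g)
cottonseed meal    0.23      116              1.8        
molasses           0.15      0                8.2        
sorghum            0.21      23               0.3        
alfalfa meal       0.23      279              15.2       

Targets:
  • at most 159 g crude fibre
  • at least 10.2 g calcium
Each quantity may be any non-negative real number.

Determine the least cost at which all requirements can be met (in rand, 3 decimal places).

R0.159

Let x1 = kg of cottonseed meal, x2 = kg of molasses, x3 = kg of sorghum, x4 = kg of alfalfa meal.
Minimize 0.23x1 + 0.15x2 + 0.21x3 + 0.23x4 subject to:
  116x1 + 23x3 + 279x4 ≤ 159   (crude fibre)
  1.8x1 + 8.2x2 + 0.3x3 + 15.2x4 ≥ 10.2   (calcium)
  x1, x2, x3, x4 ≥ 0.
The cheapest feasible vertex uses only molasses, alfalfa meal; cottonseed meal, sorghum are not used. Binding constraints: crude fibre and calcium.
That vertex is x2 = 0.1875, x4 = 0.5699.
Objective = 0.15·0.1875 + 0.23·0.5699 = 0.15920.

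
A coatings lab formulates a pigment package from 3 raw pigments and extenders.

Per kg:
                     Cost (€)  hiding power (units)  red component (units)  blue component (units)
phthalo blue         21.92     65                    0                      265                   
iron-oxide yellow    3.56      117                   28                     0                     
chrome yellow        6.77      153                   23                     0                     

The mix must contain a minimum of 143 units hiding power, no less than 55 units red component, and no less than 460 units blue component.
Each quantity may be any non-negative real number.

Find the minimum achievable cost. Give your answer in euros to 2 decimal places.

Let x1 = kg of phthalo blue, x2 = kg of iron-oxide yellow, x3 = kg of chrome yellow.
min 21.92x1 + 3.56x2 + 6.77x3 with:
  65x1 + 117x2 + 153x3 ≥ 143   (hiding power)
  28x2 + 23x3 ≥ 55   (red component)
  265x1 ≥ 460   (blue component)
  x1, x2, x3 ≥ 0.
The cheapest feasible vertex uses only phthalo blue, iron-oxide yellow; chrome yellow is not used. Binding constraints: red component and blue component.
Solving gives x1 = 1.736, x2 = 1.964.
Objective = 21.92·1.736 + 3.56·1.964 = 45.04496.

€45.04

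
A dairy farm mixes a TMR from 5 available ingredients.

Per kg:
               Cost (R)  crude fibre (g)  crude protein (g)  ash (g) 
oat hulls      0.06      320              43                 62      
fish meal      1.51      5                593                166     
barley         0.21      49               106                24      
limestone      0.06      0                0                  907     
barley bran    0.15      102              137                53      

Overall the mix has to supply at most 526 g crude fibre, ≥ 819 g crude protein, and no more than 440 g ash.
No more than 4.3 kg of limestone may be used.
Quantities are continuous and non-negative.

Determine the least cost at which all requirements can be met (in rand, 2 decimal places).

Let x1 = kg of oat hulls, x2 = kg of fish meal, x3 = kg of barley, x4 = kg of limestone, x5 = kg of barley bran.
Minimize 0.06x1 + 1.51x2 + 0.21x3 + 0.06x4 + 0.15x5 subject to:
  320x1 + 5x2 + 49x3 + 102x5 ≤ 526   (crude fibre)
  43x1 + 593x2 + 106x3 + 137x5 ≥ 819   (crude protein)
  62x1 + 166x2 + 24x3 + 907x4 + 53x5 ≤ 440   (ash)
  x4 ≤ 4.3
  x1, x2, x3, x4, x5 ≥ 0.
The cheapest feasible vertex uses only fish meal, barley bran; oat hulls, barley, limestone are not used. The crude fibre and crude protein requirements are met with equality.
So fish meal = 0.1919 kg, barley bran = 5.147 kg.
Total cost: 1.51·0.1919 + 0.15·5.147 = 1.0618.

R1.06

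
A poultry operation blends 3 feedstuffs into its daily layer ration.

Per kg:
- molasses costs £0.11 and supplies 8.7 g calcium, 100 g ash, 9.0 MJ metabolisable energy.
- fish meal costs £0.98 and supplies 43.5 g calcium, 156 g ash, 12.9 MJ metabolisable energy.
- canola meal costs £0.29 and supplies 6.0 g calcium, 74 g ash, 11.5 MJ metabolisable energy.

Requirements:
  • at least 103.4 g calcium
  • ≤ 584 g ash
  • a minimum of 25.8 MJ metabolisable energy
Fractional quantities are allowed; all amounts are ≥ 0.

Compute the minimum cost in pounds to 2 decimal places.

£2.06

Treat it as an LP. Let x1 = kg of molasses, x2 = kg of fish meal, x3 = kg of canola meal.
min 0.11x1 + 0.98x2 + 0.29x3 with:
  8.7x1 + 43.5x2 + 6x3 ≥ 103.4   (calcium)
  100x1 + 156x2 + 74x3 ≤ 584   (ash)
  9x1 + 12.9x2 + 11.5x3 ≥ 25.8   (metabolisable energy)
  x1, x2, x3 ≥ 0.
The cheapest feasible vertex uses only molasses, fish meal; canola meal is not used. Binding constraints: calcium and ash.
That vertex is x1 = 3.099, x2 = 1.757.
Cost = 0.11·3.099 + 0.98·1.757 = 2.0628.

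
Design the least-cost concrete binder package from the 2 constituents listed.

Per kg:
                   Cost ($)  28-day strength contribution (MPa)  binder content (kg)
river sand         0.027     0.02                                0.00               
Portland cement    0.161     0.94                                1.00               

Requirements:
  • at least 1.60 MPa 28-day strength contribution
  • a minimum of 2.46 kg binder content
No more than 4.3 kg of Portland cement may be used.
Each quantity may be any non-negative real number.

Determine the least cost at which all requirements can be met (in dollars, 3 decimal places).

Treat it as an LP. Let x1 = kg of river sand, x2 = kg of Portland cement.
min 0.027x1 + 0.161x2 s.t.:
  0.02x1 + 0.94x2 ≥ 1.6   (28-day strength contribution)
  1x2 ≥ 2.46   (binder content)
  x2 ≤ 4.3
  x1, x2 ≥ 0.
The optimal basis is {Portland cement}; river sand drops out. Binding constraint: binder content.
Optimal quantities: Portland cement = 2.46 kg.
Total cost: 0.161·2.46 = 0.39606.

$0.396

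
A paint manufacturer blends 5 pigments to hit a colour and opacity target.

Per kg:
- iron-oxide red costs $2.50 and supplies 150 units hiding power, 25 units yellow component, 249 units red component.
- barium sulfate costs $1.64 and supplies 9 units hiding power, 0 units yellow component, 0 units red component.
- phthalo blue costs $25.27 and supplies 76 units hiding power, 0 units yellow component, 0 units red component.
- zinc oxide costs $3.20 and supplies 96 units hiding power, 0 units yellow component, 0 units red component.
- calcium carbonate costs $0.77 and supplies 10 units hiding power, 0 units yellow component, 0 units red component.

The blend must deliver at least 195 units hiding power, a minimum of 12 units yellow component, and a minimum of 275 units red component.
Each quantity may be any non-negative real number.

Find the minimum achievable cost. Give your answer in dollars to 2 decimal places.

$3.25

Let x1 = kg of iron-oxide red, x2 = kg of barium sulfate, x3 = kg of phthalo blue, x4 = kg of zinc oxide, x5 = kg of calcium carbonate.
Minimise 2.5x1 + 1.64x2 + 25.27x3 + 3.2x4 + 0.77x5 with:
  150x1 + 9x2 + 76x3 + 96x4 + 10x5 ≥ 195   (hiding power)
  25x1 ≥ 12   (yellow component)
  249x1 ≥ 275   (red component)
  x1, x2, x3, x4, x5 ≥ 0.
At the optimum only iron-oxide red is positive (barium sulfate, phthalo blue, zinc oxide, calcium carbonate = 0). The hiding power requirement is met with equality.
So iron-oxide red = 1.3 kg.
Hence cost = 2.5·1.3 = $3.2500.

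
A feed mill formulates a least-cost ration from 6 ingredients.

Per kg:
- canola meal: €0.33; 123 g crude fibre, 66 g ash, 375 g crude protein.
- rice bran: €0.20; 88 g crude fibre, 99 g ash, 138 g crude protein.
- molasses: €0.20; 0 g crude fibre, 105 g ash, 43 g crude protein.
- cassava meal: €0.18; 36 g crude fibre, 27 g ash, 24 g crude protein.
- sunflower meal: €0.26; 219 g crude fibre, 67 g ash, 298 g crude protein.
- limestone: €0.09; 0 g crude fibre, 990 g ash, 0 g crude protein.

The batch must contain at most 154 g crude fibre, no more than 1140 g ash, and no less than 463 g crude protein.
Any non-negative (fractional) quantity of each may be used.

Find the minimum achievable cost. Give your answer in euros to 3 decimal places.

€0.407

Treat it as an LP. Let x1 = kg of canola meal, x2 = kg of rice bran, x3 = kg of molasses, x4 = kg of cassava meal, x5 = kg of sunflower meal, x6 = kg of limestone.
min 0.33x1 + 0.2x2 + 0.2x3 + 0.18x4 + 0.26x5 + 0.09x6 with:
  123x1 + 88x2 + 36x4 + 219x5 ≤ 154   (crude fibre)
  66x1 + 99x2 + 105x3 + 27x4 + 67x5 + 990x6 ≤ 1140   (ash)
  375x1 + 138x2 + 43x3 + 24x4 + 298x5 ≥ 463   (crude protein)
  x1, x2, x3, x4, x5, x6 ≥ 0.
The cheapest feasible vertex uses only canola meal, sunflower meal; rice bran, molasses, cassava meal, limestone are not used. Binding constraints: crude fibre and crude protein.
Solving gives x1 = 1.2207, x5 = 0.017616.
Hence cost = 0.33·1.2207 + 0.26·0.017616 = €0.40741.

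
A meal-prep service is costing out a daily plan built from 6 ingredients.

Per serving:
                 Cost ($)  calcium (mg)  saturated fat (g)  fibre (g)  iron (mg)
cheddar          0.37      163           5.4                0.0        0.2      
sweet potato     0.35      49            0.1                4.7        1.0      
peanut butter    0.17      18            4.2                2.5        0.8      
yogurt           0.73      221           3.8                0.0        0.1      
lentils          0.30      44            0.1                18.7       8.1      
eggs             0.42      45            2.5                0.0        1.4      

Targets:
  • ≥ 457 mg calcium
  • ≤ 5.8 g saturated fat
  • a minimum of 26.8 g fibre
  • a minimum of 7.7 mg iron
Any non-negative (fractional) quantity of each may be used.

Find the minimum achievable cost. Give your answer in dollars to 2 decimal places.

$1.99

This is a linear program. Let x1 = servings of cheddar, x2 = servings of sweet potato, x3 = servings of peanut butter, x4 = servings of yogurt, x5 = servings of lentils, x6 = servings of eggs.
min 0.37x1 + 0.35x2 + 0.17x3 + 0.73x4 + 0.3x5 + 0.42x6 with:
  163x1 + 49x2 + 18x3 + 221x4 + 44x5 + 45x6 ≥ 457   (calcium)
  5.4x1 + 0.1x2 + 4.2x3 + 3.8x4 + 0.1x5 + 2.5x6 ≤ 5.8   (saturated fat)
  4.7x2 + 2.5x3 + 18.7x5 ≥ 26.8   (fibre)
  0.2x1 + 1x2 + 0.8x3 + 0.1x4 + 8.1x5 + 1.4x6 ≥ 7.7   (iron)
  x1, x2, x3, x4, x5, x6 ≥ 0.
At the optimum only yogurt, lentils are positive (cheddar, sweet potato, peanut butter, eggs = 0). Binding constraints: calcium and saturated fat.
Solving gives x4 = 1.444, x5 = 3.134.
Total cost: 0.73·1.444 + 0.3·3.134 = 1.9943.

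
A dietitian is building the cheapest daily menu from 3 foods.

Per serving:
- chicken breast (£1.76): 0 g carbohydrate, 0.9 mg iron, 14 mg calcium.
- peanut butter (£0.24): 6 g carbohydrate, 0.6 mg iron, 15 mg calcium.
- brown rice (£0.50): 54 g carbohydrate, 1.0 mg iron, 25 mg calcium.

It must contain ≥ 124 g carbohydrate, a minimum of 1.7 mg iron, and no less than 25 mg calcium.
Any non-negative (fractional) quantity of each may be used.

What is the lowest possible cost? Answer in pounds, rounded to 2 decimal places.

£1.15

Set it up as a linear program. Let x1 = servings of chicken breast, x2 = servings of peanut butter, x3 = servings of brown rice.
Minimise 1.76x1 + 0.24x2 + 0.5x3 s.t.:
  6x2 + 54x3 ≥ 124   (carbohydrate)
  0.9x1 + 0.6x2 + 1x3 ≥ 1.7   (iron)
  14x1 + 15x2 + 25x3 ≥ 25   (calcium)
  x1, x2, x3 ≥ 0.
The minimum-cost mix takes nothing from chicken breast, peanut butter — only brown rice. There the carbohydrate constraint is tight.
So brown rice = 2.296 servings.
Hence cost = 0.5·2.296 = £1.1480.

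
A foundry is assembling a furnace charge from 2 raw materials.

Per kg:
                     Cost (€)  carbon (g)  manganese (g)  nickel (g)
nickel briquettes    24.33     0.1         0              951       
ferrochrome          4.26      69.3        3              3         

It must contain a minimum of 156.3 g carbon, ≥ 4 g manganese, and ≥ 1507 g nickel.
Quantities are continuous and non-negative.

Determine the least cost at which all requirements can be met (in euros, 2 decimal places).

€47.98

This is a linear program. Let x1 = kg of nickel briquettes, x2 = kg of ferrochrome.
Minimize 24.33x1 + 4.26x2 s.t.:
  0.1x1 + 69.3x2 ≥ 156.3   (carbon)
  3x2 ≥ 4   (manganese)
  951x1 + 3x2 ≥ 1507   (nickel)
  x1, x2 ≥ 0.
Both inputs are positive at the optimum. Binding constraints: carbon and nickel.
So nickel briquettes = 1.5775 kg, ferrochrome = 2.2531 kg.
Objective = 24.33·1.5775 + 4.26·2.2531 = 47.9788.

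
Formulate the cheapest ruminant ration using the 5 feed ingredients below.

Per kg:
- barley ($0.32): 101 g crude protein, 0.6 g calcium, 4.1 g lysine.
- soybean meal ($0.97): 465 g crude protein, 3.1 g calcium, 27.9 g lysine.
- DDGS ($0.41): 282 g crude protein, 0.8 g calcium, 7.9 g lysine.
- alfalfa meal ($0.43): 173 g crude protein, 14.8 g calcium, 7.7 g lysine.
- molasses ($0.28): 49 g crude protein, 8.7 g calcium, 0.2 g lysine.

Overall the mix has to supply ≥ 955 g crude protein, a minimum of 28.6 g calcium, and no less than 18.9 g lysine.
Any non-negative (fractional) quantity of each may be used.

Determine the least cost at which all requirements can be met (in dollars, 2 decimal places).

Let x1 = kg of barley, x2 = kg of soybean meal, x3 = kg of DDGS, x4 = kg of alfalfa meal, x5 = kg of molasses.
min 0.32x1 + 0.97x2 + 0.41x3 + 0.43x4 + 0.28x5 with:
  101x1 + 465x2 + 282x3 + 173x4 + 49x5 ≥ 955   (crude protein)
  0.6x1 + 3.1x2 + 0.8x3 + 14.8x4 + 8.7x5 ≥ 28.6   (calcium)
  4.1x1 + 27.9x2 + 7.9x3 + 7.7x4 + 0.2x5 ≥ 18.9   (lysine)
  x1, x2, x3, x4, x5 ≥ 0.
The optimal basis is {DDGS, alfalfa meal}; barley, soybean meal, molasses drop out. The crude protein and calcium requirements are met with equality.
That vertex is x3 = 2.277, x4 = 1.809.
Objective = 0.41·2.277 + 0.43·1.809 = 1.7114.

$1.71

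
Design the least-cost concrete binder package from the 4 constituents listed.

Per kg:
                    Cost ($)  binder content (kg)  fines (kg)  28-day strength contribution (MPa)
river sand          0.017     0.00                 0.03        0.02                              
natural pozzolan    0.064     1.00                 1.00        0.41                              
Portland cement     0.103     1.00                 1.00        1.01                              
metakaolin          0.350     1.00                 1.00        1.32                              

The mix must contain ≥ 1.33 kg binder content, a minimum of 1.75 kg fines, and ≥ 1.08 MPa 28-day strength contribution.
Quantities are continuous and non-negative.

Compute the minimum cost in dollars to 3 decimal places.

$0.136

Set it up as a linear program. Let x1 = kg of river sand, x2 = kg of natural pozzolan, x3 = kg of Portland cement, x4 = kg of metakaolin.
Minimise 0.017x1 + 0.064x2 + 0.103x3 + 0.35x4 s.t.:
  1x2 + 1x3 + 1x4 ≥ 1.33   (binder content)
  0.03x1 + 1x2 + 1x3 + 1x4 ≥ 1.75   (fines)
  0.02x1 + 0.41x2 + 1.01x3 + 1.32x4 ≥ 1.08   (28-day strength contribution)
  x1, x2, x3, x4 ≥ 0.
The optimal basis is {natural pozzolan, Portland cement}; river sand, metakaolin drop out. Binding constraints: fines and 28-day strength contribution.
So natural pozzolan = 1.146 kg, Portland cement = 0.6042 kg.
Objective = 0.064·1.146 + 0.103·0.6042 = 0.13558.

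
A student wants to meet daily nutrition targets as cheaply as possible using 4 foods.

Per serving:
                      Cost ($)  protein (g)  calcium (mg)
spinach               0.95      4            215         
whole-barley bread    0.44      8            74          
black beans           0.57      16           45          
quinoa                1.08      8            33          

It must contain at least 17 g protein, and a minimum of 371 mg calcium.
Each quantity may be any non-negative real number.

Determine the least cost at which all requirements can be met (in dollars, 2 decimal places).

Let x1 = servings of spinach, x2 = servings of whole-barley bread, x3 = servings of black beans, x4 = servings of quinoa.
Minimize 0.95x1 + 0.44x2 + 0.57x3 + 1.08x4 s.t.:
  4x1 + 8x2 + 16x3 + 8x4 ≥ 17   (protein)
  215x1 + 74x2 + 45x3 + 33x4 ≥ 371   (calcium)
  x1, x2, x3, x4 ≥ 0.
The minimum-cost mix takes nothing from black beans, quinoa — only spinach, whole-barley bread. Binding constraints: protein and calcium.
Optimal quantities: spinach = 1.201 servings, whole-barley bread = 1.525 servings.
Total cost: 0.95·1.201 + 0.44·1.525 = 1.8120.

$1.81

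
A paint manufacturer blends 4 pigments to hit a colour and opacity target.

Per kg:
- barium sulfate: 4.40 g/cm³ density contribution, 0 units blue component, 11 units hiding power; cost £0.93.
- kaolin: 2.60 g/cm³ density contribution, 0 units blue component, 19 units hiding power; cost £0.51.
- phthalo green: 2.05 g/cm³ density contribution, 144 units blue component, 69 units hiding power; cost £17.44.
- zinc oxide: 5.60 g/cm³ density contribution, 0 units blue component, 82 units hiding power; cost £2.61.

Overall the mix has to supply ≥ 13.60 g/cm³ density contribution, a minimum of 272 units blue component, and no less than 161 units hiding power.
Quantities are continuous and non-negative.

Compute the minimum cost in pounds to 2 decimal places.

This is a linear program. Let x1 = kg of barium sulfate, x2 = kg of kaolin, x3 = kg of phthalo green, x4 = kg of zinc oxide.
min 0.93x1 + 0.51x2 + 17.44x3 + 2.61x4 s.t.:
  4.4x1 + 2.6x2 + 2.05x3 + 5.6x4 ≥ 13.6   (density contribution)
  144x3 ≥ 272   (blue component)
  11x1 + 19x2 + 69x3 + 82x4 ≥ 161   (hiding power)
  x1, x2, x3, x4 ≥ 0.
The minimum-cost mix takes nothing from barium sulfate, zinc oxide — only kaolin, phthalo green. Binding constraints: density contribution and blue component.
Optimal quantities: kaolin = 3.741 kg, phthalo green = 1.889 kg.
Cost = 0.51·3.741 + 17.44·1.889 = 34.8521.

£34.85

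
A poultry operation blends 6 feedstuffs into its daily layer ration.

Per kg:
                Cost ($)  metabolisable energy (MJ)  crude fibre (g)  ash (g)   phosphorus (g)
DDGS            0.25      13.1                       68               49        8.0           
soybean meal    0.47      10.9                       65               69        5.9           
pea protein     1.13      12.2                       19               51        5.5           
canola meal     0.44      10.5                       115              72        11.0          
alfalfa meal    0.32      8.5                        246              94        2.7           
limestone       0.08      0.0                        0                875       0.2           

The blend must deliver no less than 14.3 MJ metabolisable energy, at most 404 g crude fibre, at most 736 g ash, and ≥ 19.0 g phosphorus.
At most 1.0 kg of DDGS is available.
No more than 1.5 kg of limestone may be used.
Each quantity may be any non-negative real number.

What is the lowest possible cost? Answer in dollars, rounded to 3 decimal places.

$0.690

Treat it as an LP. Let x1 = kg of DDGS, x2 = kg of soybean meal, x3 = kg of pea protein, x4 = kg of canola meal, x5 = kg of alfalfa meal, x6 = kg of limestone.
Minimise 0.25x1 + 0.47x2 + 1.13x3 + 0.44x4 + 0.32x5 + 0.08x6 subject to:
  13.1x1 + 10.9x2 + 12.2x3 + 10.5x4 + 8.5x5 ≥ 14.3   (metabolisable energy)
  68x1 + 65x2 + 19x3 + 115x4 + 246x5 ≤ 404   (crude fibre)
  49x1 + 69x2 + 51x3 + 72x4 + 94x5 + 875x6 ≤ 736   (ash)
  8x1 + 5.9x2 + 5.5x3 + 11x4 + 2.7x5 + 0.2x6 ≥ 19   (phosphorus)
  x1 ≤ 1
  x6 ≤ 1.5
  x1, x2, x3, x4, x5, x6 ≥ 0.
The cheapest feasible vertex uses only DDGS, canola meal; soybean meal, pea protein, alfalfa meal, limestone are not used. The phosphorus and the DDGS cap requirements are met with equality.
Solving gives x1 = 1, x4 = 1.
Total cost: 0.25·1 + 0.44·1 = 0.69000.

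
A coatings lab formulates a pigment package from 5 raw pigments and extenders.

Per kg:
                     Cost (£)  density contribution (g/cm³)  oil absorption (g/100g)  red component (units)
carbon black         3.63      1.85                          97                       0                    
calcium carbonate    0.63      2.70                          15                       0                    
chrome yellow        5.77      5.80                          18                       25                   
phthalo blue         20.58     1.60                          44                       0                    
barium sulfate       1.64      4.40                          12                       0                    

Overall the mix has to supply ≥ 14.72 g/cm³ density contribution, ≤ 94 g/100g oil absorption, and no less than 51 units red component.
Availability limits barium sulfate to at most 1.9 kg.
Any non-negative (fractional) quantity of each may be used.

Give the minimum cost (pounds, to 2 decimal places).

Let x1 = kg of carbon black, x2 = kg of calcium carbonate, x3 = kg of chrome yellow, x4 = kg of phthalo blue, x5 = kg of barium sulfate.
Minimize 3.63x1 + 0.63x2 + 5.77x3 + 20.58x4 + 1.64x5 subject to:
  1.85x1 + 2.7x2 + 5.8x3 + 1.6x4 + 4.4x5 ≥ 14.72   (density contribution)
  97x1 + 15x2 + 18x3 + 44x4 + 12x5 ≤ 94   (oil absorption)
  25x3 ≥ 51   (red component)
  x5 ≤ 1.9
  x1, x2, x3, x4, x5 ≥ 0.
The minimum-cost mix takes nothing from carbon black, phthalo blue, barium sulfate — only calcium carbonate, chrome yellow. The density contribution and red component requirements are met with equality.
Optimal quantities: calcium carbonate = 1.07 kg, chrome yellow = 2.04 kg.
Objective = 0.63·1.07 + 5.77·2.04 = 12.4449.

£12.44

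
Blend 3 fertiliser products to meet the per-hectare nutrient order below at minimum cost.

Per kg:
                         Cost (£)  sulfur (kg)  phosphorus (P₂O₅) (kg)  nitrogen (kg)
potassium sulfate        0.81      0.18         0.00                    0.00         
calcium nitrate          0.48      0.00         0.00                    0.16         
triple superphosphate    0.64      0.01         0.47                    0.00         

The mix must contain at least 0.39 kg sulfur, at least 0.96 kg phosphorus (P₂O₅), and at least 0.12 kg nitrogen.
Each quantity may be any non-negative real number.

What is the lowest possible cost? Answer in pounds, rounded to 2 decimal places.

£3.33

Treat it as an LP. Let x1 = kg of potassium sulfate, x2 = kg of calcium nitrate, x3 = kg of triple superphosphate.
Minimise 0.81x1 + 0.48x2 + 0.64x3 s.t.:
  0.18x1 + 0.01x3 ≥ 0.39   (sulfur)
  0.47x3 ≥ 0.96   (phosphorus (P₂O₅))
  0.16x2 ≥ 0.12   (nitrogen)
  x1, x2, x3 ≥ 0.
All 3 inputs are positive at the optimum. There the sulfur, phosphorus (P₂O₅), nitrogen constraints are tight.
Optimal quantities: potassium sulfate = 2.053 kg, calcium nitrate = 0.75 kg, triple superphosphate = 2.043 kg.
Total cost: 0.81·2.053 + 0.48·0.75 + 0.64·2.043 = 3.3305.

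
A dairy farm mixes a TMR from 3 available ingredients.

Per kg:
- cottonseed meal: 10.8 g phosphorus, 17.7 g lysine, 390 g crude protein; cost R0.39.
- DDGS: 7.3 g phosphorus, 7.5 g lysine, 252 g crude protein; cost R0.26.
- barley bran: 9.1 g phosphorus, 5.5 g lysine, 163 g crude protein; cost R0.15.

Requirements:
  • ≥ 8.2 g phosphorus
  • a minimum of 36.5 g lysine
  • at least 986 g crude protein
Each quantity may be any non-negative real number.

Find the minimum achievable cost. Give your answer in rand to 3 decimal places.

R0.929

Set it up as a linear program. Let x1 = kg of cottonseed meal, x2 = kg of DDGS, x3 = kg of barley bran.
Minimise 0.39x1 + 0.26x2 + 0.15x3 with:
  10.8x1 + 7.3x2 + 9.1x3 ≥ 8.2   (phosphorus)
  17.7x1 + 7.5x2 + 5.5x3 ≥ 36.5   (lysine)
  390x1 + 252x2 + 163x3 ≥ 986   (crude protein)
  x1, x2, x3 ≥ 0.
The cheapest feasible vertex uses only cottonseed meal, barley bran; DDGS is not used. Binding constraints: lysine and crude protein.
Optimal quantities: cottonseed meal = 0.7114 kg, barley bran = 4.347 kg.
Hence cost = 0.39·0.7114 + 0.15·4.347 = R0.929496.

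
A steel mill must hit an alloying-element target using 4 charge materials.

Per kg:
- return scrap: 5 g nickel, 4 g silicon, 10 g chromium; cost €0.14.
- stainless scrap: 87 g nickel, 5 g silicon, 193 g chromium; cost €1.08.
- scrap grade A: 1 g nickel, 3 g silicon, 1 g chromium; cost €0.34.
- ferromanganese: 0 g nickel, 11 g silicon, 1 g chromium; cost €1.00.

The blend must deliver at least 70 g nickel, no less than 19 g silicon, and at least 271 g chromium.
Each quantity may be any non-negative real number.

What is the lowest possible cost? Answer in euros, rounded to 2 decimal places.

€1.79

Let x1 = kg of return scrap, x2 = kg of stainless scrap, x3 = kg of scrap grade A, x4 = kg of ferromanganese.
Minimise 0.14x1 + 1.08x2 + 0.34x3 + 1x4 with:
  5x1 + 87x2 + 1x3 ≥ 70   (nickel)
  4x1 + 5x2 + 3x3 + 11x4 ≥ 19   (silicon)
  10x1 + 193x2 + 1x3 + 1x4 ≥ 271   (chromium)
  x1, x2, x3, x4 ≥ 0.
The cheapest feasible vertex uses only return scrap, stainless scrap; scrap grade A, ferromanganese are not used. There the silicon and chromium constraints are tight.
So return scrap = 3.202 kg, stainless scrap = 1.238 kg.
Hence cost = 0.14·3.202 + 1.08·1.238 = €1.7853.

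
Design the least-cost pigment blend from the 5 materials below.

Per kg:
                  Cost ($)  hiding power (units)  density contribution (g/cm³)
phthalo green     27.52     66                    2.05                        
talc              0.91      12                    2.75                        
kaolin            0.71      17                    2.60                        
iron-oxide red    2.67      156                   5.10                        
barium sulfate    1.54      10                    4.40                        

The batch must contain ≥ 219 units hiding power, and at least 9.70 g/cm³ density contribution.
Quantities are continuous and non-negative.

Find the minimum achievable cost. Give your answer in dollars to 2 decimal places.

Let x1 = kg of phthalo green, x2 = kg of talc, x3 = kg of kaolin, x4 = kg of iron-oxide red, x5 = kg of barium sulfate.
Minimize 27.52x1 + 0.91x2 + 0.71x3 + 2.67x4 + 1.54x5 s.t.:
  66x1 + 12x2 + 17x3 + 156x4 + 10x5 ≥ 219   (hiding power)
  2.05x1 + 2.75x2 + 2.6x3 + 5.1x4 + 4.4x5 ≥ 9.7   (density contribution)
  x1, x2, x3, x4, x5 ≥ 0.
At the optimum only kaolin, iron-oxide red are positive (phthalo green, talc, barium sulfate = 0). Binding constraints: hiding power and density contribution.
That vertex is x3 = 1.243, x4 = 1.268.
Cost = 0.71·1.243 + 2.67·1.268 = 4.2681.

$4.27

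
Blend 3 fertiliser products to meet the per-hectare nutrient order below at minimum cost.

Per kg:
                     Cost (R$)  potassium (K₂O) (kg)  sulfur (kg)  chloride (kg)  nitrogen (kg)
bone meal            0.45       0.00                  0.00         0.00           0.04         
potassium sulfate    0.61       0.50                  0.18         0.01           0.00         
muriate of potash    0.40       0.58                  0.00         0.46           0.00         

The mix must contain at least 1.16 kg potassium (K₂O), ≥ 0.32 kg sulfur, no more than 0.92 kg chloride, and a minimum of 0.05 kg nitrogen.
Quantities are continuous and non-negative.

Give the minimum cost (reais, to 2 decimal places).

Let x1 = kg of bone meal, x2 = kg of potassium sulfate, x3 = kg of muriate of potash.
Minimise 0.45x1 + 0.61x2 + 0.4x3 with:
  0.5x2 + 0.58x3 ≥ 1.16   (potassium (K₂O))
  0.18x2 ≥ 0.32   (sulfur)
  0.01x2 + 0.46x3 ≤ 0.92   (chloride)
  0.04x1 ≥ 0.05   (nitrogen)
  x1, x2, x3 ≥ 0.
The optimal mix uses every input. Binding constraints: potassium (K₂O), sulfur, nitrogen.
Solving gives x1 = 1.25, x2 = 1.778, x3 = 0.4674.
Objective = 0.45·1.25 + 0.61·1.778 + 0.4·0.4674 = 1.8340.

R$1.83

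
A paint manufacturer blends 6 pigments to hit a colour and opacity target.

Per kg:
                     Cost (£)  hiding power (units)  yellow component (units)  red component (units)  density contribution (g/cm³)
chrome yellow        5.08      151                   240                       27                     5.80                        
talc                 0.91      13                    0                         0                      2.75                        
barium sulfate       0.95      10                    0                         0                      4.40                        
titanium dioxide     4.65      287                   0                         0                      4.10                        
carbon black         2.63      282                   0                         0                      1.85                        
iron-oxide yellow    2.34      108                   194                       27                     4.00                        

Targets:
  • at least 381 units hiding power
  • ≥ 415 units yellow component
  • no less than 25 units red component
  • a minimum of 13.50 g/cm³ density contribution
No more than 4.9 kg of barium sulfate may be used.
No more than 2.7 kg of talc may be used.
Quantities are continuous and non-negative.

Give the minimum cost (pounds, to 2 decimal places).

£7.19

Treat it as an LP. Let x1 = kg of chrome yellow, x2 = kg of talc, x3 = kg of barium sulfate, x4 = kg of titanium dioxide, x5 = kg of carbon black, x6 = kg of iron-oxide yellow.
min 5.08x1 + 0.91x2 + 0.95x3 + 4.65x4 + 2.63x5 + 2.34x6 subject to:
  151x1 + 13x2 + 10x3 + 287x4 + 282x5 + 108x6 ≥ 381   (hiding power)
  240x1 + 194x6 ≥ 415   (yellow component)
  27x1 + 27x6 ≥ 25   (red component)
  5.8x1 + 2.75x2 + 4.4x3 + 4.1x4 + 1.85x5 + 4x6 ≥ 13.5   (density contribution)
  x3 ≤ 4.9
  x2 ≤ 2.7
  x1, x2, x3, x4, x5, x6 ≥ 0.
At the optimum only barium sulfate, carbon black, iron-oxide yellow are positive (chrome yellow, talc, titanium dioxide = 0). The hiding power, yellow component, density contribution requirements are met with equality.
That vertex is x3 = 0.9135, x5 = 0.4994, x6 = 2.139.
Objective = 0.95·0.9135 + 2.63·0.4994 + 2.34·2.139 = 7.1865.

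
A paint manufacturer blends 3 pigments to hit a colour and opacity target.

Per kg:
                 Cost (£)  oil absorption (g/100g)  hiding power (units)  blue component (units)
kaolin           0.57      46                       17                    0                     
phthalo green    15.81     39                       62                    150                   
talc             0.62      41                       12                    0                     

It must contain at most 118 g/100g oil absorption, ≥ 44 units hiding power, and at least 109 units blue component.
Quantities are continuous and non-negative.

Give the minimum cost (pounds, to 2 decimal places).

Let x1 = kg of kaolin, x2 = kg of phthalo green, x3 = kg of talc.
Minimize 0.57x1 + 15.81x2 + 0.62x3 with:
  46x1 + 39x2 + 41x3 ≤ 118   (oil absorption)
  17x1 + 62x2 + 12x3 ≥ 44   (hiding power)
  150x2 ≥ 109   (blue component)
  x1, x2, x3 ≥ 0.
The cheapest feasible vertex uses only phthalo green; kaolin, talc are not used. The blue component requirement is met with equality.
That vertex is x2 = 0.7267.
Cost = 15.81·0.7267 = 11.4891.

£11.49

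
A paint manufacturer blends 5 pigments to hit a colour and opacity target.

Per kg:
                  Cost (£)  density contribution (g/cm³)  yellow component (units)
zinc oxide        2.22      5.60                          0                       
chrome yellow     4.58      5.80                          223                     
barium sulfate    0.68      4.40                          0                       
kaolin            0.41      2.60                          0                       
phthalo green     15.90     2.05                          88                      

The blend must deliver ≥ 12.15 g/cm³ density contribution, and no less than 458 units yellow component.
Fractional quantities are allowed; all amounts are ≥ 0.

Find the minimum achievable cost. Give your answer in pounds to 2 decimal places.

£9.44

Let x1 = kg of zinc oxide, x2 = kg of chrome yellow, x3 = kg of barium sulfate, x4 = kg of kaolin, x5 = kg of phthalo green.
Minimize 2.22x1 + 4.58x2 + 0.68x3 + 0.41x4 + 15.9x5 with:
  5.6x1 + 5.8x2 + 4.4x3 + 2.6x4 + 2.05x5 ≥ 12.15   (density contribution)
  223x2 + 88x5 ≥ 458   (yellow component)
  x1, x2, x3, x4, x5 ≥ 0.
The cheapest feasible vertex uses only chrome yellow, barium sulfate; zinc oxide, kaolin, phthalo green are not used. The density contribution and yellow component requirements are met with equality.
That vertex is x2 = 2.054, x3 = 0.05407.
Hence cost = 4.58·2.054 + 0.68·0.05407 = £9.4441.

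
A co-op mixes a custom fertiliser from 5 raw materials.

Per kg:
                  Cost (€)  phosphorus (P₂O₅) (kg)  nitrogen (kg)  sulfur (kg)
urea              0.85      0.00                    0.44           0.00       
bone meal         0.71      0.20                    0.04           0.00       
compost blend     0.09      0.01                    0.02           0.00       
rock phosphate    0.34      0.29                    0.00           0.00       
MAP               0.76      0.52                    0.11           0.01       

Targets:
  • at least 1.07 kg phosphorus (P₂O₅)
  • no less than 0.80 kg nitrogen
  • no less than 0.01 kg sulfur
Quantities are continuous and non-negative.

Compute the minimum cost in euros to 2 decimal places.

€2.67

This is a linear program. Let x1 = kg of urea, x2 = kg of bone meal, x3 = kg of compost blend, x4 = kg of rock phosphate, x5 = kg of MAP.
min 0.85x1 + 0.71x2 + 0.09x3 + 0.34x4 + 0.76x5 s.t.:
  0.2x2 + 0.01x3 + 0.29x4 + 0.52x5 ≥ 1.07   (phosphorus (P₂O₅))
  0.44x1 + 0.04x2 + 0.02x3 + 0.11x5 ≥ 0.8   (nitrogen)
  0.01x5 ≥ 0.01   (sulfur)
  x1, x2, x3, x4, x5 ≥ 0.
The optimal basis is {urea, MAP}; bone meal, compost blend, rock phosphate drop out. Binding constraints: phosphorus (P₂O₅) and nitrogen.
So urea = 1.304 kg, MAP = 2.058 kg.
Total cost: 0.85·1.304 + 0.76·2.058 = 2.6725.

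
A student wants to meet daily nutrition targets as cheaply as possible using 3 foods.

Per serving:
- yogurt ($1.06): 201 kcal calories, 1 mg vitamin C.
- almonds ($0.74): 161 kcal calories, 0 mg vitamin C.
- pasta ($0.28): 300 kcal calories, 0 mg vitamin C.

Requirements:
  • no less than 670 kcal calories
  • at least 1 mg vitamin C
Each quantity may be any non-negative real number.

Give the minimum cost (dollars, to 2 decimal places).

Let x1 = servings of yogurt, x2 = servings of almonds, x3 = servings of pasta.
Minimise 1.06x1 + 0.74x2 + 0.28x3 s.t.:
  201x1 + 161x2 + 300x3 ≥ 670   (calories)
  1x1 ≥ 1   (vitamin C)
  x1, x2, x3 ≥ 0.
At the optimum only yogurt, pasta are positive (almonds = 0). Binding constraints: calories and vitamin C.
Solving gives x1 = 1, x3 = 1.563.
Cost = 1.06·1 + 0.28·1.563 = 1.4976.

$1.50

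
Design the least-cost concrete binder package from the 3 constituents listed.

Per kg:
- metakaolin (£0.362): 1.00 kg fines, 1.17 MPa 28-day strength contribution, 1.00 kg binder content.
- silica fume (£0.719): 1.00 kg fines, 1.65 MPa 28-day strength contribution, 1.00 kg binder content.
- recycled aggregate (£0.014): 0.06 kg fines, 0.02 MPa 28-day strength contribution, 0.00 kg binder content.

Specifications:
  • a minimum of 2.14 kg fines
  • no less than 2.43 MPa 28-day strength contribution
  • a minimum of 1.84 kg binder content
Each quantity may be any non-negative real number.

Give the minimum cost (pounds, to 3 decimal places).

£0.763

Let x1 = kg of metakaolin, x2 = kg of silica fume, x3 = kg of recycled aggregate.
Minimize 0.362x1 + 0.719x2 + 0.014x3 subject to:
  1x1 + 1x2 + 0.06x3 ≥ 2.14   (fines)
  1.17x1 + 1.65x2 + 0.02x3 ≥ 2.43   (28-day strength contribution)
  1x1 + 1x2 ≥ 1.84   (binder content)
  x1, x2, x3 ≥ 0.
At the optimum only metakaolin, recycled aggregate are positive (silica fume = 0). Binding constraints: fines and 28-day strength contribution.
Optimal quantities: metakaolin = 2.052 kg, recycled aggregate = 1.47 kg.
Hence cost = 0.362·2.052 + 0.014·1.47 = £0.76340.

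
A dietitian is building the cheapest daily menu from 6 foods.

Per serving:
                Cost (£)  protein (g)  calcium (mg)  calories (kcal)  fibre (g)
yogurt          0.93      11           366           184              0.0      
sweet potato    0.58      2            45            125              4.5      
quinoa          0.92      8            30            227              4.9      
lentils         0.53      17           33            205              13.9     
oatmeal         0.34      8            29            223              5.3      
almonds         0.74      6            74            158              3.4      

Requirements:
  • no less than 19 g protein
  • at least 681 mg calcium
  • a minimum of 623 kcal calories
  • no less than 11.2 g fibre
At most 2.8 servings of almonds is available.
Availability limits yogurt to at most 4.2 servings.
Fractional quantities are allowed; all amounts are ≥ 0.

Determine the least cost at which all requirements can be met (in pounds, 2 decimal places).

Let x1 = servings of yogurt, x2 = servings of sweet potato, x3 = servings of quinoa, x4 = servings of lentils, x5 = servings of oatmeal, x6 = servings of almonds.
min 0.93x1 + 0.58x2 + 0.92x3 + 0.53x4 + 0.34x5 + 0.74x6 s.t.:
  11x1 + 2x2 + 8x3 + 17x4 + 8x5 + 6x6 ≥ 19   (protein)
  366x1 + 45x2 + 30x3 + 33x4 + 29x5 + 74x6 ≥ 681   (calcium)
  184x1 + 125x2 + 227x3 + 205x4 + 223x5 + 158x6 ≥ 623   (calories)
  4.5x2 + 4.9x3 + 13.9x4 + 5.3x5 + 3.4x6 ≥ 11.2   (fibre)
  x6 ≤ 2.8
  x1 ≤ 4.2
  x1, x2, x3, x4, x5, x6 ≥ 0.
The cheapest feasible vertex uses only yogurt, lentils, oatmeal; sweet potato, quinoa, almonds are not used. The calcium, calories, fibre requirements are met with equality.
Optimal quantities: yogurt = 1.746 servings, lentils = 0.4461 servings, oatmeal = 0.9432 servings.
Objective = 0.93·1.746 + 0.53·0.4461 + 0.34·0.9432 = 2.1809.

£2.18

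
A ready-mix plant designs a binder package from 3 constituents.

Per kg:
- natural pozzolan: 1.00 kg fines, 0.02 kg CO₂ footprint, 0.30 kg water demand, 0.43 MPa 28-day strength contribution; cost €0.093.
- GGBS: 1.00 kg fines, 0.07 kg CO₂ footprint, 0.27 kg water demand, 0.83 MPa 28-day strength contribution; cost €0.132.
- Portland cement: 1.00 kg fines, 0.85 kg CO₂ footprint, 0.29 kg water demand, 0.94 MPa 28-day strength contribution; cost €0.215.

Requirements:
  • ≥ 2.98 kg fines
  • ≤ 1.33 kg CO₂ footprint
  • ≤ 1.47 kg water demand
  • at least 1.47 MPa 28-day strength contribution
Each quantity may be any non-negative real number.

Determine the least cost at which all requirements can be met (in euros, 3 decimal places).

This is a linear program. Let x1 = kg of natural pozzolan, x2 = kg of GGBS, x3 = kg of Portland cement.
min 0.093x1 + 0.132x2 + 0.215x3 with:
  1x1 + 1x2 + 1x3 ≥ 2.98   (fines)
  0.02x1 + 0.07x2 + 0.85x3 ≤ 1.33   (CO₂ footprint)
  0.3x1 + 0.27x2 + 0.29x3 ≤ 1.47   (water demand)
  0.43x1 + 0.83x2 + 0.94x3 ≥ 1.47   (28-day strength contribution)
  x1, x2, x3 ≥ 0.
The optimal basis is {natural pozzolan, GGBS}; Portland cement drops out. The fines and 28-day strength contribution requirements are met with equality.
That vertex is x1 = 2.5085, x2 = 0.4715.
Cost = 0.093·2.5085 + 0.132·0.4715 = 0.29553.

€0.296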